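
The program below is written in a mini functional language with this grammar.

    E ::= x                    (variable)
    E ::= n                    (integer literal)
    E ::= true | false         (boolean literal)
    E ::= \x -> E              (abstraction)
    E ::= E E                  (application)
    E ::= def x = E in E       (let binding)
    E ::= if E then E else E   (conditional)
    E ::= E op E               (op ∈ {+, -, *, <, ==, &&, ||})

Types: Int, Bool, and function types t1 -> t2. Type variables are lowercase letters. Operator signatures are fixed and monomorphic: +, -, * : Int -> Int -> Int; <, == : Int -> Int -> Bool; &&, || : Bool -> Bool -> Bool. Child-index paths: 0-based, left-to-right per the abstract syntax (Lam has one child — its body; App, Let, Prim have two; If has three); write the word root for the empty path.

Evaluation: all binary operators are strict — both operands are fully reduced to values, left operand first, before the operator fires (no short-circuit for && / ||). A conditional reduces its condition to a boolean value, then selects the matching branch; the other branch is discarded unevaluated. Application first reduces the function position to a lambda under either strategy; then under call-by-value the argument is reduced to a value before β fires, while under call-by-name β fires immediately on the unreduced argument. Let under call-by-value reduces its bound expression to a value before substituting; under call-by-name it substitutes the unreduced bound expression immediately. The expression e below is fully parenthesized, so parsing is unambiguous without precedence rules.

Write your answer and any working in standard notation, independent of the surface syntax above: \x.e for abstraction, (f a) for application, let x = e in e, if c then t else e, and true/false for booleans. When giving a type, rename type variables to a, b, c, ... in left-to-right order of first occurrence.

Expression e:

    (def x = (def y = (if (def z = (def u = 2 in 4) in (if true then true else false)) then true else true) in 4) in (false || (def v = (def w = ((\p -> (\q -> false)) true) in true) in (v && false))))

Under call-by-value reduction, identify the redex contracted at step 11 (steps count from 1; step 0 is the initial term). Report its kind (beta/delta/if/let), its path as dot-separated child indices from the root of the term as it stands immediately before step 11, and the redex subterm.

Answer: delta at root : (false || false)

Working:
step 0: (let x = (let y = (if (let z = (let u = 2 in 4) in (if true then true else false)) then true else true) in 4) in (false || (let v = (let w = ((\p.(\q.false)) true) in true) in (v && false))))
step 1: [let@0.0.0.0] (let x = (let y = (if (let z = 4 in (if true then true else false)) then true else true) in 4) in (false || (let v = (let w = ((\p.(\q.false)) true) in true) in (v && false))))
step 2: [let@0.0.0] (let x = (let y = (if (if true then true else false) then true else true) in 4) in (false || (let v = (let w = ((\p.(\q.false)) true) in true) in (v && false))))
step 3: [if@0.0.0] (let x = (let y = (if true then true else true) in 4) in (false || (let v = (let w = ((\p.(\q.false)) true) in true) in (v && false))))
step 4: [if@0.0] (let x = (let y = true in 4) in (false || (let v = (let w = ((\p.(\q.false)) true) in true) in (v && false))))
step 5: [let@0] (let x = 4 in (false || (let v = (let w = ((\p.(\q.false)) true) in true) in (v && false))))
step 6: [let@root] (false || (let v = (let w = ((\p.(\q.false)) true) in true) in (v && false)))
step 7: [beta@1.0.0] (false || (let v = (let w = (\q.false) in true) in (v && false)))
step 8: [let@1.0] (false || (let v = true in (v && false)))
step 9: [let@1] (false || (true && false))
step 10: [delta@1] (false || false)
step 11: [delta@root] false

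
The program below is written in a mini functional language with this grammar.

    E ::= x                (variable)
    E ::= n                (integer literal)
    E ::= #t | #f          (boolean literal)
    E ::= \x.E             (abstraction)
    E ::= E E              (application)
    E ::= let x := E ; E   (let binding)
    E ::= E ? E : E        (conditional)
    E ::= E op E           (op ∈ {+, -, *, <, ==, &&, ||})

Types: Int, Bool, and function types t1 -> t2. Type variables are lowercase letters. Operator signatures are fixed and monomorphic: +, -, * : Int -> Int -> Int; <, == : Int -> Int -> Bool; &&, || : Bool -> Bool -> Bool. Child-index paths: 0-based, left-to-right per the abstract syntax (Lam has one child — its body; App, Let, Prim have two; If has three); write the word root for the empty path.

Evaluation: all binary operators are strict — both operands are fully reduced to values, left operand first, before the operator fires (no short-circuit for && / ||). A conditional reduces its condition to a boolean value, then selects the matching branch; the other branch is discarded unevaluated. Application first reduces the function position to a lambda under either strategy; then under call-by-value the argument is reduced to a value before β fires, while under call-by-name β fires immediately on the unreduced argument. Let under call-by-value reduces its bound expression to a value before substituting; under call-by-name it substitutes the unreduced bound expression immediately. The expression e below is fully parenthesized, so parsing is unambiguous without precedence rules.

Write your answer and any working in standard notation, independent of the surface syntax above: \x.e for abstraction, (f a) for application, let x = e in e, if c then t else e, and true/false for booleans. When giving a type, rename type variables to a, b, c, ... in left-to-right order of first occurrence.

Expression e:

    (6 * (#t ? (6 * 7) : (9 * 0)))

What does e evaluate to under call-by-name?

Derivation:
step 0: (6 * (if true then (6 * 7) else (9 * 0)))
step 1: [if@1] (6 * (6 * 7))
step 2: [delta@1] (6 * 42)
step 3: [delta@root] 252

Answer: 252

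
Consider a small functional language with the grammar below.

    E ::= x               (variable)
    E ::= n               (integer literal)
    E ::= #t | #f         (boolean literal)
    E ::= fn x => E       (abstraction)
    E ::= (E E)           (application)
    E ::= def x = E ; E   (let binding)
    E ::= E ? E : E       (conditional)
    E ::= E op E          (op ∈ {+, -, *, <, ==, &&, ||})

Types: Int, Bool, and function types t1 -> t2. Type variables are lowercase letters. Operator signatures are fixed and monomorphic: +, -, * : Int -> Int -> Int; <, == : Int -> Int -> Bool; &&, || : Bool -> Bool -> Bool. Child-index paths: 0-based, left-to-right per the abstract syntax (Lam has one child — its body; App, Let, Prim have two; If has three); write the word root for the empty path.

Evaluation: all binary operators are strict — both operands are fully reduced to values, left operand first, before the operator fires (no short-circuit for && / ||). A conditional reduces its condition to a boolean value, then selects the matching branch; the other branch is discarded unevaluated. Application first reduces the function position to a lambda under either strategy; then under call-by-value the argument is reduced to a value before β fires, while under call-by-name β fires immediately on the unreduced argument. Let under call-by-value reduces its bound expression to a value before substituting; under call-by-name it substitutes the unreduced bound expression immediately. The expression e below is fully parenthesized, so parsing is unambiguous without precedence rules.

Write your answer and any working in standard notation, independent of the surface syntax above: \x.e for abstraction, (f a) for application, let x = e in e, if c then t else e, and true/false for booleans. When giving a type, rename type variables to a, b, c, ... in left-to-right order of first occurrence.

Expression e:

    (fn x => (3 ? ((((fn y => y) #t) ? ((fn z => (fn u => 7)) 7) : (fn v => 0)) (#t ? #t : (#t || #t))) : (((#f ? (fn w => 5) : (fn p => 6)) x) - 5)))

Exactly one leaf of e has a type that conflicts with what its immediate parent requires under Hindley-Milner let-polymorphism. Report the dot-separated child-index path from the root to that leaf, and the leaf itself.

Working:
  unify Int ~ Bool
  FAIL: mismatch Int ~ Bool

Answer: 0.0 : 3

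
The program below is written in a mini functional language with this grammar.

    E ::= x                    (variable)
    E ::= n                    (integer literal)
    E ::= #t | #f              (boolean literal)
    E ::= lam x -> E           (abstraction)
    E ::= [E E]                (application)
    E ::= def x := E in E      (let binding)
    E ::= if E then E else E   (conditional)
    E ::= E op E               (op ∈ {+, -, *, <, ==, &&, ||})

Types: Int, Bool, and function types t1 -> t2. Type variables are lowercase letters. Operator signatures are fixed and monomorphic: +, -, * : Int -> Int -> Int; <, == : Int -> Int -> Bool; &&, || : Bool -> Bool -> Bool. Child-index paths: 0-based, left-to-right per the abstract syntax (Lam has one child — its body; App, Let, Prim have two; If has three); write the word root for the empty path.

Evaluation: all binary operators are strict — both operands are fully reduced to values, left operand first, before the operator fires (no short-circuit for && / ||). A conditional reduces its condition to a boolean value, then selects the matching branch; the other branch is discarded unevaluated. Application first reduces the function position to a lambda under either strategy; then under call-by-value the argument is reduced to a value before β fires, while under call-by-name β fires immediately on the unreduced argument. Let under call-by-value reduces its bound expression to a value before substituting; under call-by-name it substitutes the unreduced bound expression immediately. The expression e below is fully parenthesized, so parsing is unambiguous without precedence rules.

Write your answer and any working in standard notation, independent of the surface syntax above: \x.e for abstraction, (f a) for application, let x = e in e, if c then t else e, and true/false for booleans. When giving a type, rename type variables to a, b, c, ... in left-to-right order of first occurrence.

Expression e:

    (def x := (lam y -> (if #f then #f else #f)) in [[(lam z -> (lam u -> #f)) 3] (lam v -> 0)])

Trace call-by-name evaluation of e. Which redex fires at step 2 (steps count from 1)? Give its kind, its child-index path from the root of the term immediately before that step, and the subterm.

Working:
step 0: (let x = (\y.(if false then false else false)) in (((\z.(\u.false)) 3) (\v.0)))
step 1: [let@root] (((\z.(\u.false)) 3) (\v.0))
step 2: [beta@0] ((\u.false) (\v.0))

Answer: beta at 0 : ((\z.(\u.false)) 3)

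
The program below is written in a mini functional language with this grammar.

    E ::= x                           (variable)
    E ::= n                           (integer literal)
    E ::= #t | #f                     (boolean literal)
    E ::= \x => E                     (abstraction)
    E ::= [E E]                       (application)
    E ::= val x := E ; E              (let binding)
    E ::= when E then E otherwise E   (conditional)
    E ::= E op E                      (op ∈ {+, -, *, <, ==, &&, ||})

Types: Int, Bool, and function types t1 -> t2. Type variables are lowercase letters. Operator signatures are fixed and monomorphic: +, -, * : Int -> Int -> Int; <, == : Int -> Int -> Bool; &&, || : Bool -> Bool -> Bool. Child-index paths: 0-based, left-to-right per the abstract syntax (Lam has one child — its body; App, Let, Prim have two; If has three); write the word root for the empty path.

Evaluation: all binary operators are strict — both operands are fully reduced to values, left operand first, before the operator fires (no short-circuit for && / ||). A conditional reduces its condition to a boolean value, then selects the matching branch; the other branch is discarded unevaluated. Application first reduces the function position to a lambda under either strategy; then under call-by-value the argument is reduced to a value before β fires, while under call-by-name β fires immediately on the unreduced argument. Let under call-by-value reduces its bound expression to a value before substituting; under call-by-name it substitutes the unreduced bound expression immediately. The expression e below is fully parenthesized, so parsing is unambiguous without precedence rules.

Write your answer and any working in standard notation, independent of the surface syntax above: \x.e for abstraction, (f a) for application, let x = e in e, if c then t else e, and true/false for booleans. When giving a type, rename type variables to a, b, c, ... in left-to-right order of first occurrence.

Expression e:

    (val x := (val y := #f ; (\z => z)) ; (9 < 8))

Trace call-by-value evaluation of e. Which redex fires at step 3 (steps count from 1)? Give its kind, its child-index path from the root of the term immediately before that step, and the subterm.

Answer: delta at root : (9 < 8)

Trace:
step 0: (let x = (let y = false in (\z.z)) in (9 < 8))
step 1: [let@0] (let x = (\z.z) in (9 < 8))
step 2: [let@root] (9 < 8)
step 3: [delta@root] false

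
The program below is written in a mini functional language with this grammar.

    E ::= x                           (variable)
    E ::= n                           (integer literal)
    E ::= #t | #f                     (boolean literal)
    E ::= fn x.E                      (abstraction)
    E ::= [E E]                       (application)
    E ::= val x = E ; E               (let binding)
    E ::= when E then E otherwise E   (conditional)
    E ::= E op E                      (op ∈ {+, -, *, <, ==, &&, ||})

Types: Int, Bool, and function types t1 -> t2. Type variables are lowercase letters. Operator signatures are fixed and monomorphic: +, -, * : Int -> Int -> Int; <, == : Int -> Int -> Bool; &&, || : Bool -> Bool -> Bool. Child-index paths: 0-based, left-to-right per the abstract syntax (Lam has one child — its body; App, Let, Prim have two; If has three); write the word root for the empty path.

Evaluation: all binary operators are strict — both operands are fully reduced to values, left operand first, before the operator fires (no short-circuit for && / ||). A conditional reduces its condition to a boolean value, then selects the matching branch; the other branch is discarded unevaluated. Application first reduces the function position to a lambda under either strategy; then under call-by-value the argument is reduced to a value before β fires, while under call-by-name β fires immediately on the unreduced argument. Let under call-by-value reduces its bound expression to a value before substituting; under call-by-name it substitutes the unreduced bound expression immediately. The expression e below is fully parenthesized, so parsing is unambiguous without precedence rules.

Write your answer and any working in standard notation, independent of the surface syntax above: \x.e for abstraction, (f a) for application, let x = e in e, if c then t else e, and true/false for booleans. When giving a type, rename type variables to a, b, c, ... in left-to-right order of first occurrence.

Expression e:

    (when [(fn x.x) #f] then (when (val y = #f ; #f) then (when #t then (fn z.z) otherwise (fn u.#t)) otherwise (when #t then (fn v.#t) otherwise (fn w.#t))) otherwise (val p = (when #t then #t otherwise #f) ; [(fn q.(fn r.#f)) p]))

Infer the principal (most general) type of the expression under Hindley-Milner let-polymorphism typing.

Derivation:
x : a
\x._ : a -> a
  unify a -> a ~ Bool -> b
  unify a ~ Bool
  unify Bool ~ b
_ _ : Bool
  unify Bool ~ Bool
let y : Bool
  unify Bool ~ Bool
  unify Bool ~ Bool
z : c
\z._ : c -> c
\u._ : d -> Bool
  unify c -> c ~ d -> Bool
  unify c ~ d
  unify d ~ Bool
  unify Bool ~ Bool
\v._ : e -> Bool
\w._ : f -> Bool
  unify e -> Bool ~ f -> Bool
  unify e ~ f
  unify Bool ~ Bool
  unify Bool -> Bool ~ f -> Bool
  unify Bool ~ f
  unify Bool ~ Bool
  unify Bool ~ Bool
  unify Bool ~ Bool
let p : Bool
\r._ : h -> Bool
\q._ : g -> h -> Bool
p : Bool
  unify g -> h -> Bool ~ Bool -> i
  unify g ~ Bool
  unify h -> Bool ~ i
_ _ : h -> Bool
  unify Bool -> Bool ~ h -> Bool
  unify Bool ~ h
  unify Bool ~ Bool

Answer: Bool -> Bool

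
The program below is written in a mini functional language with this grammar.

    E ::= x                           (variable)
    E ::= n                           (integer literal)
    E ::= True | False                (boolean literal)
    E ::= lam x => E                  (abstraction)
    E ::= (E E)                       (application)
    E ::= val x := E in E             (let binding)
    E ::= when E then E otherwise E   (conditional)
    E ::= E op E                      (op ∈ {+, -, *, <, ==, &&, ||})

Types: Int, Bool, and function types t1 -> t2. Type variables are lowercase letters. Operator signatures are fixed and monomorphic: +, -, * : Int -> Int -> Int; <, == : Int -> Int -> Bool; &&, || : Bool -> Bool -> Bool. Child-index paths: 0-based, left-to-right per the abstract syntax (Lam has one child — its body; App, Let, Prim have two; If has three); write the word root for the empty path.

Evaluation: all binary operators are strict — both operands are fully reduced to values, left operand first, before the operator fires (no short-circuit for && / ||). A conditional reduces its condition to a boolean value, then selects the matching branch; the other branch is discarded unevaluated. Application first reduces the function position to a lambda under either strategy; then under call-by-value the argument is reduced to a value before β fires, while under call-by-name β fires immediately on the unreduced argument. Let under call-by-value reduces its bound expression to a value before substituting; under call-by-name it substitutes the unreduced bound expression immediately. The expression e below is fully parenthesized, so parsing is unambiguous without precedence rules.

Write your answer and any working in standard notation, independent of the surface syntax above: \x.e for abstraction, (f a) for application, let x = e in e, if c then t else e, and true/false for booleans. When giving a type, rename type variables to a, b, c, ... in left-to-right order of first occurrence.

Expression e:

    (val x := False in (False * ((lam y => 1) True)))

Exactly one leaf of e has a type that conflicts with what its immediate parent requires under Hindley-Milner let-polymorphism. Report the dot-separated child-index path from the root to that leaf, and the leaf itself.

Answer: 1.0 : false

Derivation:
let x : Bool
  unify Bool ~ Int
  FAIL: mismatch Bool ~ Int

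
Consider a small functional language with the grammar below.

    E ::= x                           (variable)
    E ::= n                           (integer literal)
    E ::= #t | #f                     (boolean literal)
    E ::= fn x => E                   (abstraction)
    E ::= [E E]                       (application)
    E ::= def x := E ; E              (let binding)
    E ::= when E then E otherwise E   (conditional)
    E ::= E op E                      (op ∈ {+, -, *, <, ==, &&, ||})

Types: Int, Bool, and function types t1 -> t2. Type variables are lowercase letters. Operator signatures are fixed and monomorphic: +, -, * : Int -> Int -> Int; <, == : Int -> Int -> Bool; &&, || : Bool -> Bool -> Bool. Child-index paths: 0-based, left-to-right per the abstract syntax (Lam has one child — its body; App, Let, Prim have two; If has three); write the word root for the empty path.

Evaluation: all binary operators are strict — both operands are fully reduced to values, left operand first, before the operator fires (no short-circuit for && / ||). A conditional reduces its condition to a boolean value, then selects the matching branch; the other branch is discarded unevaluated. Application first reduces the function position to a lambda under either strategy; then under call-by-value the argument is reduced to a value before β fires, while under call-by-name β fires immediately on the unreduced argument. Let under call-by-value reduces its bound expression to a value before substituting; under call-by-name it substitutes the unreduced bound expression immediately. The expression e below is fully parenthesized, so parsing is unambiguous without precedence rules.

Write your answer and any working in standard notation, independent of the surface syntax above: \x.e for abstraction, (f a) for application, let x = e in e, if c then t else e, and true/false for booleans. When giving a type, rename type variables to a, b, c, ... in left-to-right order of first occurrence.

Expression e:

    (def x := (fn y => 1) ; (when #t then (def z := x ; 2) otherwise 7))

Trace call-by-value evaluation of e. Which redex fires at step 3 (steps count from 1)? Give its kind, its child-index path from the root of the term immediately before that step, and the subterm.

Derivation:
step 0: (let x = (\y.1) in (if true then (let z = x in 2) else 7))
step 1: [let@root] (if true then (let z = (\y.1) in 2) else 7)
step 2: [if@root] (let z = (\y.1) in 2)
step 3: [let@root] 2

Answer: let at root : (let z = (\y.1) in 2)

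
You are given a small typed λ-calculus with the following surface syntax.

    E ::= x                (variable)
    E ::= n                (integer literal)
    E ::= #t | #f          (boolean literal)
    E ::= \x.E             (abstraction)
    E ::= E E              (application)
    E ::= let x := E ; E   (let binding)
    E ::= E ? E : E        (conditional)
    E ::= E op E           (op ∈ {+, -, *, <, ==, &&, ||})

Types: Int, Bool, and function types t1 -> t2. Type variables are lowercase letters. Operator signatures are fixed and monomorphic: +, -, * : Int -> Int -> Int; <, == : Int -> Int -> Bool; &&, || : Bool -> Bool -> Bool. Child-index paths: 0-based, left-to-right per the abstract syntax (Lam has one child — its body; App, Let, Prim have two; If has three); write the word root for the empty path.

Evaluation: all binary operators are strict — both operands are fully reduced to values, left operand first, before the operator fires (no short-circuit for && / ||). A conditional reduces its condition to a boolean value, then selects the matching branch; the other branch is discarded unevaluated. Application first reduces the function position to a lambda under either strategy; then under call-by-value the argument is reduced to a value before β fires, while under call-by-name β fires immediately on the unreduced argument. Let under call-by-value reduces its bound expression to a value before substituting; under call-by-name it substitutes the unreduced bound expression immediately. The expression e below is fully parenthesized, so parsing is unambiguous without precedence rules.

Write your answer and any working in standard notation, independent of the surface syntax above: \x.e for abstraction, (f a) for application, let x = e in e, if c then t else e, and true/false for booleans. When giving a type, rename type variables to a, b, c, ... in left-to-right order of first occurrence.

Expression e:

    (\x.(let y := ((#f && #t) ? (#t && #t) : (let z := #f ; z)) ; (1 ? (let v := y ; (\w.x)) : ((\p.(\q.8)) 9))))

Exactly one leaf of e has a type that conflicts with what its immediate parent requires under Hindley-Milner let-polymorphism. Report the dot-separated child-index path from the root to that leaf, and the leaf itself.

Answer: 0.1.0 : 1

Working:
  unify Bool ~ Bool
  unify Bool ~ Bool
  unify Bool ~ Bool
  unify Bool ~ Bool
  unify Bool ~ Bool
let z : Bool
z : Bool
  unify Bool ~ Bool
let y : Bool
  unify Int ~ Bool
  FAIL: mismatch Int ~ Bool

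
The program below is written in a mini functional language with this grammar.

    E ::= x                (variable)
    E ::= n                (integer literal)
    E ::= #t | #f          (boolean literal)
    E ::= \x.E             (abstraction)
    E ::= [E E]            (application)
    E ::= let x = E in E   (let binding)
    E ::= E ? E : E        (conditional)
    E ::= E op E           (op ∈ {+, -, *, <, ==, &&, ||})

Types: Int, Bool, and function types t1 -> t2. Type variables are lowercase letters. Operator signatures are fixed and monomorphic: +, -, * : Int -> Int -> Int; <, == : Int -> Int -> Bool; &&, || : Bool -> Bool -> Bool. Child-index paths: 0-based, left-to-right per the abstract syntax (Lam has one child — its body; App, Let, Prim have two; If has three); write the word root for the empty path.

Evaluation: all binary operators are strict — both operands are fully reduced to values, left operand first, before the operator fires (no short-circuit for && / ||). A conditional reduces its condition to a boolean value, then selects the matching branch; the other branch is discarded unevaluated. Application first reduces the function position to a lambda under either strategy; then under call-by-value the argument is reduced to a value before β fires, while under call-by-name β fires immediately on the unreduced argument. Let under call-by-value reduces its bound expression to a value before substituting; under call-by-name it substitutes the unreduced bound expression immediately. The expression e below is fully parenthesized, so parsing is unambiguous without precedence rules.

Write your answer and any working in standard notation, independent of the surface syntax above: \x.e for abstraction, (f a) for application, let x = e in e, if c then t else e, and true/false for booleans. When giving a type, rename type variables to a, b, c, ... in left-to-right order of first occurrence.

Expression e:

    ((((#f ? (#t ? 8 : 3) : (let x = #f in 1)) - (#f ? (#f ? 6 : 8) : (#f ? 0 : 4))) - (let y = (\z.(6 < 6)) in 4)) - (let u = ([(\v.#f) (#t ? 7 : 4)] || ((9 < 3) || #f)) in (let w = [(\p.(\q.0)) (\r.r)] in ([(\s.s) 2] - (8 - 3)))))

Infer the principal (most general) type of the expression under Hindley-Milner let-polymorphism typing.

Answer: Int

Working:
  unify Bool ~ Bool
  unify Bool ~ Bool
  unify Int ~ Int
let x : Bool
  unify Int ~ Int
  unify Int ~ Int
  unify Bool ~ Bool
  unify Bool ~ Bool
  unify Int ~ Int
  unify Bool ~ Bool
  unify Int ~ Int
  unify Int ~ Int
  unify Int ~ Int
  unify Int ~ Int
  unify Int ~ Int
  unify Int ~ Int
\z._ : a -> Bool
let y : forall. a -> Bool
  unify Int ~ Int
  unify Int ~ Int
\v._ : b -> Bool
  unify Bool ~ Bool
  unify Int ~ Int
  unify b -> Bool ~ Int -> c
  unify b ~ Int
  unify Bool ~ c
_ _ : Bool
  unify Bool ~ Bool
  unify Int ~ Int
  unify Int ~ Int
  unify Bool ~ Bool
  unify Bool ~ Bool
  unify Bool ~ Bool
let u : Bool
\q._ : e -> Int
\p._ : d -> e -> Int
r : f
\r._ : f -> f
  unify d -> e -> Int ~ (f -> f) -> g
  unify d ~ f -> f
  unify e -> Int ~ g
_ _ : e -> Int
let w : forall. e -> Int
s : h
\s._ : h -> h
  unify h -> h ~ Int -> i
  unify h ~ Int
  unify Int ~ i
_ _ : Int
  unify Int ~ Int
  unify Int ~ Int
  unify Int ~ Int
  unify Int ~ Int
  unify Int ~ Int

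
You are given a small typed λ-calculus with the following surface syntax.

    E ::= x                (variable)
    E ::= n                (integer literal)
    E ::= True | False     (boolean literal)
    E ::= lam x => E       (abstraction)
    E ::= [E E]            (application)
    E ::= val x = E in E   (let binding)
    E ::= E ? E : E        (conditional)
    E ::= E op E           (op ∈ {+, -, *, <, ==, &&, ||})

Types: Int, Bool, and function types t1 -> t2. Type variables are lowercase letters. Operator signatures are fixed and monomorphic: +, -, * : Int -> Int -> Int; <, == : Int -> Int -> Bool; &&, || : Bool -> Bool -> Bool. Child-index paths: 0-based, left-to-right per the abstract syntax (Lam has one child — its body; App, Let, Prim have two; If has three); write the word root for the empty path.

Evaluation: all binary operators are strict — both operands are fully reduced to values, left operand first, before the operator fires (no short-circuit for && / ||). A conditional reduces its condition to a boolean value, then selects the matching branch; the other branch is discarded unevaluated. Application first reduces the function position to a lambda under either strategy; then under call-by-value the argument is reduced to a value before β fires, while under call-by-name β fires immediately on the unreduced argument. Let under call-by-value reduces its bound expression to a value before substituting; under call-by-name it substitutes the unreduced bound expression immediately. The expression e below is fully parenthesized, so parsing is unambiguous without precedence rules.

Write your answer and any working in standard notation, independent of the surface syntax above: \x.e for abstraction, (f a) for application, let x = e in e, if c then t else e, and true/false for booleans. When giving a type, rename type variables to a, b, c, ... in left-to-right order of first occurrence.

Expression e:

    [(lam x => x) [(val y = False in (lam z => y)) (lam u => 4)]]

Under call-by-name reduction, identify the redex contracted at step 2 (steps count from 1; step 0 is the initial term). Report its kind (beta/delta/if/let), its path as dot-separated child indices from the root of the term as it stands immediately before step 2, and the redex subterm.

Answer: let at 0 : (let y = false in (\z.y))

Working:
step 0: ((\x.x) ((let y = false in (\z.y)) (\u.4)))
step 1: [beta@root] ((let y = false in (\z.y)) (\u.4))
step 2: [let@0] ((\z.false) (\u.4))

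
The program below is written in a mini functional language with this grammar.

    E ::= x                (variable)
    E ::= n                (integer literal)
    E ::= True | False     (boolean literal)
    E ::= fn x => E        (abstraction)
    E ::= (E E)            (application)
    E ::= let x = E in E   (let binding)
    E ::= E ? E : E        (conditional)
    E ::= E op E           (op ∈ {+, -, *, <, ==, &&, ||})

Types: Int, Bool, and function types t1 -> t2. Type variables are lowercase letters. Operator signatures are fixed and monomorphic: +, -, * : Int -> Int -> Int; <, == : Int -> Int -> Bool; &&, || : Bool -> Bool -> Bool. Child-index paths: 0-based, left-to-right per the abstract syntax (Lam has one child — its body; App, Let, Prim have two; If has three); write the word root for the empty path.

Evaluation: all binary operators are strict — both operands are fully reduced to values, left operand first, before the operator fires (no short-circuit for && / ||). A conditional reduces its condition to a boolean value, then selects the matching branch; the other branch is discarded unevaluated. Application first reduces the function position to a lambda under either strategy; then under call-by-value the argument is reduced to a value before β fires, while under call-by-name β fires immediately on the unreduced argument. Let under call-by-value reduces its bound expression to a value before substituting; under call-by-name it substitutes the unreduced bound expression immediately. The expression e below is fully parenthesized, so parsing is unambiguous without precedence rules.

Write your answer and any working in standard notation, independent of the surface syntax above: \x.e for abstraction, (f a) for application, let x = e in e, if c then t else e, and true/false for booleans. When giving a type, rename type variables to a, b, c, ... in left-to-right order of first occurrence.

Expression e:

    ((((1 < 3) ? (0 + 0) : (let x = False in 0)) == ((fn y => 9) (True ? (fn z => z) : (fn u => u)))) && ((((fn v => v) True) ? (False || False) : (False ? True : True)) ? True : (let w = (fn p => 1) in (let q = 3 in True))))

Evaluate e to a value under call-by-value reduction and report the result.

Answer: false

Trace:
step 0: (((if (1 < 3) then (0 + 0) else (let x = false in 0)) == ((\y.9) (if true then (\z.z) else (\u.u)))) && (if (if ((\v.v) true) then (false || false) else (if false then true else true)) then true else (let w = (\p.1) in (let q = 3 in true))))
step 1: [delta@0.0.0] (((if true then (0 + 0) else (let x = false in 0)) == ((\y.9) (if true then (\z.z) else (\u.u)))) && (if (if ((\v.v) true) then (false || false) else (if false then true else true)) then true else (let w = (\p.1) in (let q = 3 in true))))
step 2: [if@0.0] (((0 + 0) == ((\y.9) (if true then (\z.z) else (\u.u)))) && (if (if ((\v.v) true) then (false || false) else (if false then true else true)) then true else (let w = (\p.1) in (let q = 3 in true))))
step 3: [delta@0.0] ((0 == ((\y.9) (if true then (\z.z) else (\u.u)))) && (if (if ((\v.v) true) then (false || false) else (if false then true else true)) then true else (let w = (\p.1) in (let q = 3 in true))))
step 4: [if@0.1.1] ((0 == ((\y.9) (\z.z))) && (if (if ((\v.v) true) then (false || false) else (if false then true else true)) then true else (let w = (\p.1) in (let q = 3 in true))))
step 5: [beta@0.1] ((0 == 9) && (if (if ((\v.v) true) then (false || false) else (if false then true else true)) then true else (let w = (\p.1) in (let q = 3 in true))))
step 6: [delta@0] (false && (if (if ((\v.v) true) then (false || false) else (if false then true else true)) then true else (let w = (\p.1) in (let q = 3 in true))))
step 7: [beta@1.0.0] (false && (if (if true then (false || false) else (if false then true else true)) then true else (let w = (\p.1) in (let q = 3 in true))))
step 8: [if@1.0] (false && (if (false || false) then true else (let w = (\p.1) in (let q = 3 in true))))
step 9: [delta@1.0] (false && (if false then true else (let w = (\p.1) in (let q = 3 in true))))
step 10: [if@1] (false && (let w = (\p.1) in (let q = 3 in true)))
step 11: [let@1] (false && (let q = 3 in true))
step 12: [let@1] (false && true)
step 13: [delta@root] false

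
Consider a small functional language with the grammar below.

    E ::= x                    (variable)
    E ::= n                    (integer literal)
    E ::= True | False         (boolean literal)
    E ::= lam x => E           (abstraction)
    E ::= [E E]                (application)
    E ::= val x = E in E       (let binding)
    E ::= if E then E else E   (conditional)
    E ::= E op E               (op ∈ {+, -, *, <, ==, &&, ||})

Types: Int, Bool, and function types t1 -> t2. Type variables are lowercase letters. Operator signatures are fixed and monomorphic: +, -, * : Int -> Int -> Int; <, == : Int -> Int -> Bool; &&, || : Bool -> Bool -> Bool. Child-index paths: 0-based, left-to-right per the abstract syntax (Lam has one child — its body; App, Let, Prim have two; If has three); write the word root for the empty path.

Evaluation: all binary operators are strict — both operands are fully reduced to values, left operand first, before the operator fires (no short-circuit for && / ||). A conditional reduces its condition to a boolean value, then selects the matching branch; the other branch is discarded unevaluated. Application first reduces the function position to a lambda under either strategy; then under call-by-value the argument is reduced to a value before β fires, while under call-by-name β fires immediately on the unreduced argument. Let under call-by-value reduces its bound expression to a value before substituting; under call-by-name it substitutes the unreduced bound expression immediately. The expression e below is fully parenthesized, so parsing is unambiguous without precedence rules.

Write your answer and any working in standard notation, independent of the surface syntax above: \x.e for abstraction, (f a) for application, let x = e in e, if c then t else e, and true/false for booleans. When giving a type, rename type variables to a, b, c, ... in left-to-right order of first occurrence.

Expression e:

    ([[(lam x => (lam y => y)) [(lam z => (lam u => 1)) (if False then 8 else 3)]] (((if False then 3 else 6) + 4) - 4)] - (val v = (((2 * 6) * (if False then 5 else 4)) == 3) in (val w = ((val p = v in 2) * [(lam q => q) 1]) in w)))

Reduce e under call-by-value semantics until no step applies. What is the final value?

Derivation:
step 0: ((((\x.(\y.y)) ((\z.(\u.1)) (if false then 8 else 3))) (((if false then 3 else 6) + 4) - 4)) - (let v = (((2 * 6) * (if false then 5 else 4)) == 3) in (let w = ((let p = v in 2) * ((\q.q) 1)) in w)))
step 1: [if@0.0.1.1] ((((\x.(\y.y)) ((\z.(\u.1)) 3)) (((if false then 3 else 6) + 4) - 4)) - (let v = (((2 * 6) * (if false then 5 else 4)) == 3) in (let w = ((let p = v in 2) * ((\q.q) 1)) in w)))
step 2: [beta@0.0.1] ((((\x.(\y.y)) (\u.1)) (((if false then 3 else 6) + 4) - 4)) - (let v = (((2 * 6) * (if false then 5 else 4)) == 3) in (let w = ((let p = v in 2) * ((\q.q) 1)) in w)))
step 3: [beta@0.0] (((\y.y) (((if false then 3 else 6) + 4) - 4)) - (let v = (((2 * 6) * (if false then 5 else 4)) == 3) in (let w = ((let p = v in 2) * ((\q.q) 1)) in w)))
step 4: [if@0.1.0.0] (((\y.y) ((6 + 4) - 4)) - (let v = (((2 * 6) * (if false then 5 else 4)) == 3) in (let w = ((let p = v in 2) * ((\q.q) 1)) in w)))
step 5: [delta@0.1.0] (((\y.y) (10 - 4)) - (let v = (((2 * 6) * (if false then 5 else 4)) == 3) in (let w = ((let p = v in 2) * ((\q.q) 1)) in w)))
step 6: [delta@0.1] (((\y.y) 6) - (let v = (((2 * 6) * (if false then 5 else 4)) == 3) in (let w = ((let p = v in 2) * ((\q.q) 1)) in w)))
step 7: [beta@0] (6 - (let v = (((2 * 6) * (if false then 5 else 4)) == 3) in (let w = ((let p = v in 2) * ((\q.q) 1)) in w)))
step 8: [delta@1.0.0.0] (6 - (let v = ((12 * (if false then 5 else 4)) == 3) in (let w = ((let p = v in 2) * ((\q.q) 1)) in w)))
step 9: [if@1.0.0.1] (6 - (let v = ((12 * 4) == 3) in (let w = ((let p = v in 2) * ((\q.q) 1)) in w)))
step 10: [delta@1.0.0] (6 - (let v = (48 == 3) in (let w = ((let p = v in 2) * ((\q.q) 1)) in w)))
step 11: [delta@1.0] (6 - (let v = false in (let w = ((let p = v in 2) * ((\q.q) 1)) in w)))
step 12: [let@1] (6 - (let w = ((let p = false in 2) * ((\q.q) 1)) in w))
step 13: [let@1.0.0] (6 - (let w = (2 * ((\q.q) 1)) in w))
step 14: [beta@1.0.1] (6 - (let w = (2 * 1) in w))
step 15: [delta@1.0] (6 - (let w = 2 in w))
step 16: [let@1] (6 - 2)
step 17: [delta@root] 4

Answer: 4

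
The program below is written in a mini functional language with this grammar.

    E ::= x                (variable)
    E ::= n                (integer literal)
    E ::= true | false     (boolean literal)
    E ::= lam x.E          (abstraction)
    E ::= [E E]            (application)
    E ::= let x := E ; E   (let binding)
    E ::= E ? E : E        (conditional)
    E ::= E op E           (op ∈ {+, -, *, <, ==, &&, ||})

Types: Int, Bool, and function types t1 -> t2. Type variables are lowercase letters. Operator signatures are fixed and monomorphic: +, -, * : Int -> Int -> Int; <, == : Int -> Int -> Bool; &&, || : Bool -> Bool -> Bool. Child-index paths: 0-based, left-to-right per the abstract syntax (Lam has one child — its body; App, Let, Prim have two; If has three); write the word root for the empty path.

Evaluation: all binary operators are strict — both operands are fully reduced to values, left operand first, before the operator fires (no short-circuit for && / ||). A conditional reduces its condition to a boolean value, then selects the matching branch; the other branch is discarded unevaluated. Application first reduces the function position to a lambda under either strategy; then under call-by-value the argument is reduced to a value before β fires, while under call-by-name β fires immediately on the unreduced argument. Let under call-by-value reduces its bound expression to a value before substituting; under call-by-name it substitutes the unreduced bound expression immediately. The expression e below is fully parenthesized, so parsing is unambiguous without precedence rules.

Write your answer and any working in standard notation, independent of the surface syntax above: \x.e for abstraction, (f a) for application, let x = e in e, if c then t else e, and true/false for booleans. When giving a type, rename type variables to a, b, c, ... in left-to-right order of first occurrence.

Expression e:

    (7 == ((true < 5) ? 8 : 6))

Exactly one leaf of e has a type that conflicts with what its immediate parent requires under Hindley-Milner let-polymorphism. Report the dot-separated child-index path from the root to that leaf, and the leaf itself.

Trace:
  unify Int ~ Int
  unify Bool ~ Int
  FAIL: mismatch Bool ~ Int

Answer: 1.0.0 : true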